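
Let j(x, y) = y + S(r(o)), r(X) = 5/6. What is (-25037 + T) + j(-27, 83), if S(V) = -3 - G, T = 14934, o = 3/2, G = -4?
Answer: -10019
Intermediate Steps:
o = 3/2 (o = 3*(1/2) = 3/2 ≈ 1.5000)
r(X) = 5/6 (r(X) = 5*(1/6) = 5/6)
S(V) = 1 (S(V) = -3 - 1*(-4) = -3 + 4 = 1)
j(x, y) = 1 + y (j(x, y) = y + 1 = 1 + y)
(-25037 + T) + j(-27, 83) = (-25037 + 14934) + (1 + 83) = -10103 + 84 = -10019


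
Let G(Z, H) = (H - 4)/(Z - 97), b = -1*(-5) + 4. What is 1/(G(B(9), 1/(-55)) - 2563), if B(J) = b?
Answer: -4840/12404699 ≈ -0.00039017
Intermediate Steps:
b = 9 (b = 5 + 4 = 9)
B(J) = 9
G(Z, H) = (-4 + H)/(-97 + Z)
1/(G(B(9), 1/(-55)) - 2563) = 1/((-4 + 1/(-55))/(-97 + 9) - 2563) = 1/((-4 - 1/55)/(-88) - 2563) = 1/(-1/88*(-221/55) - 2563) = 1/(221/4840 - 2563) = 1/(-12404699/4840) = -4840/12404699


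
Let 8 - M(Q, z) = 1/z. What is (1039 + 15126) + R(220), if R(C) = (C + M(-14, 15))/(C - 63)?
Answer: 38071994/2355 ≈ 16166.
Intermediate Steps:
M(Q, z) = 8 - 1/z
R(C) = (119/15 + C)/(-63 + C) (R(C) = (C + (8 - 1/15))/(C - 63) = (C + (8 - 1*1/15))/(-63 + C) = (C + (8 - 1/15))/(-63 + C) = (C + 119/15)/(-63 + C) = (119/15 + C)/(-63 + C))
(1039 + 15126) + R(220) = (1039 + 15126) + (119/15 + 220)/(-63 + 220) = 16165 + (3419/15)/157 = 16165 + (1/157)*(3419/15) = 16165 + 3419/2355 = 38071994/2355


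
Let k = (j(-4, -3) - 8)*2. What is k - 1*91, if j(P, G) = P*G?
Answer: -83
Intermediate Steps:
j(P, G) = G*P
k = 8 (k = (-3*(-4) - 8)*2 = (12 - 8)*2 = 4*2 = 8)
k - 1*91 = 8 - 1*91 = 8 - 91 = -83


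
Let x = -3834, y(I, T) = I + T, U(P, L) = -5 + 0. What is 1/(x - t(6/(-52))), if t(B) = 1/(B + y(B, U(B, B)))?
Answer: -68/260699 ≈ -0.00026084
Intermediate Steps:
U(P, L) = -5
t(B) = 1/(-5 + 2*B) (t(B) = 1/(B + (B - 5)) = 1/(B + (-5 + B)) = 1/(-5 + 2*B))
1/(x - t(6/(-52))) = 1/(-3834 - 1/(-5 + 2*(6/(-52)))) = 1/(-3834 - 1/(-5 + 2*(6*(-1/52)))) = 1/(-3834 - 1/(-5 + 2*(-3/26))) = 1/(-3834 - 1/(-5 - 3/13)) = 1/(-3834 - 1/(-68/13)) = 1/(-3834 - 1*(-13/68)) = 1/(-3834 + 13/68) = 1/(-260699/68) = -68/260699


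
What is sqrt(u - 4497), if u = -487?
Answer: 2*I*sqrt(1246) ≈ 70.597*I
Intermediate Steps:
sqrt(u - 4497) = sqrt(-487 - 4497) = sqrt(-4984) = 2*I*sqrt(1246)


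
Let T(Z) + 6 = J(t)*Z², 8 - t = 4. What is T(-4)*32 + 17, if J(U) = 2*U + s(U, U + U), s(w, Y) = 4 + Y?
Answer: 10065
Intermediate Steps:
t = 4 (t = 8 - 1*4 = 8 - 4 = 4)
J(U) = 4 + 4*U (J(U) = 2*U + (4 + (U + U)) = 2*U + (4 + 2*U) = 4 + 4*U)
T(Z) = -6 + 20*Z² (T(Z) = -6 + (4 + 4*4)*Z² = -6 + (4 + 16)*Z² = -6 + 20*Z²)
T(-4)*32 + 17 = (-6 + 20*(-4)²)*32 + 17 = (-6 + 20*16)*32 + 17 = (-6 + 320)*32 + 17 = 314*32 + 17 = 10048 + 17 = 10065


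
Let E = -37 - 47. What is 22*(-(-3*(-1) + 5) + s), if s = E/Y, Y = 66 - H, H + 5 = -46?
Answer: -7480/39 ≈ -191.79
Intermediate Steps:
H = -51 (H = -5 - 46 = -51)
Y = 117 (Y = 66 - 1*(-51) = 66 + 51 = 117)
E = -84
s = -28/39 (s = -84/117 = -84*1/117 = -28/39 ≈ -0.71795)
22*(-(-3*(-1) + 5) + s) = 22*(-(-3*(-1) + 5) - 28/39) = 22*(-(3 + 5) - 28/39) = 22*(-1*8 - 28/39) = 22*(-8 - 28/39) = 22*(-340/39) = -7480/39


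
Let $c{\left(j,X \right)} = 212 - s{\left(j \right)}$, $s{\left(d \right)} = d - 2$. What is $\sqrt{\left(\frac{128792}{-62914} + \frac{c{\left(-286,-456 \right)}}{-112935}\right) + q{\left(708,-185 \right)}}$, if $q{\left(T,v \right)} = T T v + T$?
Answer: $\frac{2 i \sqrt{11703793612383196737680265}}{710519259} \approx 9629.8 i$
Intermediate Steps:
$s{\left(d \right)} = -2 + d$
$c{\left(j,X \right)} = 214 - j$ ($c{\left(j,X \right)} = 212 - \left(-2 + j\right) = 214 - j$)
$q{\left(T,v \right)} = T + v T^{2}$ ($q{\left(T,v \right)} = T^{2} v + T = v T^{2} + T = T + v T^{2}$)
$\sqrt{\left(\frac{128792}{-62914} + \frac{c{\left(-286,-456 \right)}}{-112935}\right) + q{\left(708,-185 \right)}} = \sqrt{\left(\frac{128792}{-62914} + \frac{214 - -286}{-112935}\right) + 708 \left(1 + 708 \left(-185\right)\right)} = \sqrt{\left(128792 \left(- \frac{1}{62914}\right) + \left(214 + 286\right) \left(- \frac{1}{112935}\right)\right) + 708 \left(1 - 130980\right)} = \sqrt{\left(- \frac{64396}{31457} + 500 \left(- \frac{1}{112935}\right)\right) + 708 \left(-130979\right)} = \sqrt{\left(- \frac{64396}{31457} - \frac{100}{22587}\right) - 92733132} = \sqrt{- \frac{1457658152}{710519259} - 92733132} = \sqrt{- \frac{65888677691047340}{710519259}} = \frac{2 i \sqrt{11703793612383196737680265}}{710519259}$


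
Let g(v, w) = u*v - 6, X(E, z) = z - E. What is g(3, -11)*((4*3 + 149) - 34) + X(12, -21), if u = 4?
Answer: 729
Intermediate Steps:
g(v, w) = -6 + 4*v (g(v, w) = 4*v - 6 = -6 + 4*v)
g(3, -11)*((4*3 + 149) - 34) + X(12, -21) = (-6 + 4*3)*((4*3 + 149) - 34) + (-21 - 1*12) = (-6 + 12)*((12 + 149) - 34) + (-21 - 12) = 6*(161 - 34) - 33 = 6*127 - 33 = 762 - 33 = 729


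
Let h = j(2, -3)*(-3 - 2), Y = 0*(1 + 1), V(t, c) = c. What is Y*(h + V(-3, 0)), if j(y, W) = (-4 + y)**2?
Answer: 0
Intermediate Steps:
Y = 0 (Y = 0*2 = 0)
h = -20 (h = (-4 + 2)**2*(-3 - 2) = (-2)**2*(-5) = 4*(-5) = -20)
Y*(h + V(-3, 0)) = 0*(-20 + 0) = 0*(-20) = 0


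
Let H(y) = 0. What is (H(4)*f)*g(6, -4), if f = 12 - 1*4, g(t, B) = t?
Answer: 0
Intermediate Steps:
f = 8 (f = 12 - 4 = 8)
(H(4)*f)*g(6, -4) = (0*8)*6 = 0*6 = 0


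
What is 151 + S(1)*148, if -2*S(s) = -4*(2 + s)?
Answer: 1039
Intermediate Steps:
S(s) = 4 + 2*s (S(s) = -(-2)*(2 + s) = -(-8 - 4*s)/2 = 4 + 2*s)
151 + S(1)*148 = 151 + (4 + 2*1)*148 = 151 + (4 + 2)*148 = 151 + 6*148 = 151 + 888 = 1039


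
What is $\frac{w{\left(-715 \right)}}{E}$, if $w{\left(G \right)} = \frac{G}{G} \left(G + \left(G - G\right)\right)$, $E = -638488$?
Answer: $\frac{715}{638488} \approx 0.0011198$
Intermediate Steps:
$w{\left(G \right)} = G$ ($w{\left(G \right)} = 1 \left(G + 0\right) = 1 G = G$)
$\frac{w{\left(-715 \right)}}{E} = - \frac{715}{-638488} = \left(-715\right) \left(- \frac{1}{638488}\right) = \frac{715}{638488}$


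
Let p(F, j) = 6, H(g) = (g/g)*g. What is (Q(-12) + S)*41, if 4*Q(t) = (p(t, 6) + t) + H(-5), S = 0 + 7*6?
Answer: 6437/4 ≈ 1609.3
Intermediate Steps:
H(g) = g (H(g) = 1*g = g)
S = 42 (S = 0 + 42 = 42)
Q(t) = ¼ + t/4 (Q(t) = ((6 + t) - 5)/4 = (1 + t)/4 = ¼ + t/4)
(Q(-12) + S)*41 = ((¼ + (¼)*(-12)) + 42)*41 = ((¼ - 3) + 42)*41 = (-11/4 + 42)*41 = (157/4)*41 = 6437/4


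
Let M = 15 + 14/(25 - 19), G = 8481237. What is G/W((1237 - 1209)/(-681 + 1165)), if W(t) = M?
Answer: 25443711/52 ≈ 4.8930e+5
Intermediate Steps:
M = 52/3 (M = 15 + 14/6 = 15 + 14*(⅙) = 15 + 7/3 = 52/3 ≈ 17.333)
W(t) = 52/3
G/W((1237 - 1209)/(-681 + 1165)) = 8481237/(52/3) = 8481237*(3/52) = 25443711/52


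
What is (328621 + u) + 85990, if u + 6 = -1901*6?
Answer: 403199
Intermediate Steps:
u = -11412 (u = -6 - 1901*6 = -6 - 11406 = -11412)
(328621 + u) + 85990 = (328621 - 11412) + 85990 = 317209 + 85990 = 403199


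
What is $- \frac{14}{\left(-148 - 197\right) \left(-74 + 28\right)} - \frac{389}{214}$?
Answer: $- \frac{3088213}{1698090} \approx -1.8186$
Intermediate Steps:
$- \frac{14}{\left(-148 - 197\right) \left(-74 + 28\right)} - \frac{389}{214} = - \frac{14}{\left(-345\right) \left(-46\right)} - \frac{389}{214} = - \frac{14}{15870} - \frac{389}{214} = \left(-14\right) \frac{1}{15870} - \frac{389}{214} = - \frac{7}{7935} - \frac{389}{214} = - \frac{3088213}{1698090}$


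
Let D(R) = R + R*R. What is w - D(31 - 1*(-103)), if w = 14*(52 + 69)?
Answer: -16396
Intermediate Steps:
w = 1694 (w = 14*121 = 1694)
D(R) = R + R**2
w - D(31 - 1*(-103)) = 1694 - (31 - 1*(-103))*(1 + (31 - 1*(-103))) = 1694 - (31 + 103)*(1 + (31 + 103)) = 1694 - 134*(1 + 134) = 1694 - 134*135 = 1694 - 1*18090 = 1694 - 18090 = -16396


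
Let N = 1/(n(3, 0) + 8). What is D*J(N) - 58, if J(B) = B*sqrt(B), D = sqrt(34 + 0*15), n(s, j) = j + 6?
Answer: -58 + sqrt(119)/98 ≈ -57.889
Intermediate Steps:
n(s, j) = 6 + j
N = 1/14 (N = 1/((6 + 0) + 8) = 1/(6 + 8) = 1/14 ≈ 0.071429)
D = sqrt(34) (D = sqrt(34 + 0) = sqrt(34) ≈ 5.8309)
J(B) = B**(3/2)
D*J(N) - 58 = sqrt(34)*(1/14)**(3/2) - 58 = sqrt(34)*(sqrt(14)/196) - 58 = sqrt(119)/98 - 58 = -58 + sqrt(119)/98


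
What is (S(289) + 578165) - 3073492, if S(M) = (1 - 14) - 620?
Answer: -2495960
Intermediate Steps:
S(M) = -633 (S(M) = -13 - 620 = -633)
(S(289) + 578165) - 3073492 = (-633 + 578165) - 3073492 = 577532 - 3073492 = -2495960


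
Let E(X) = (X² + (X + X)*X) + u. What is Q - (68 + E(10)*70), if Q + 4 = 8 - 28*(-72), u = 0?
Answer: -19048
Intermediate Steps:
E(X) = 3*X² (E(X) = (X² + (X + X)*X) + 0 = (X² + (2*X)*X) + 0 = (X² + 2*X²) + 0 = 3*X² + 0 = 3*X²)
Q = 2020 (Q = -4 + (8 - 28*(-72)) = -4 + (8 + 2016) = -4 + 2024 = 2020)
Q - (68 + E(10)*70) = 2020 - (68 + (3*10²)*70) = 2020 - (68 + (3*100)*70) = 2020 - (68 + 300*70) = 2020 - (68 + 21000) = 2020 - 1*21068 = 2020 - 21068 = -19048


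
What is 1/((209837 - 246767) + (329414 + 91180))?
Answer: 1/383664 ≈ 2.6064e-6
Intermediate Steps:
1/((209837 - 246767) + (329414 + 91180)) = 1/(-36930 + 420594) = 1/383664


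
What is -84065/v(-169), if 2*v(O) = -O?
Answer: -168130/169 ≈ -994.85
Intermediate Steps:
v(O) = -O/2 (v(O) = (-O)/2 = -O/2)
-84065/v(-169) = -84065/((-½*(-169))) = -84065/169/2 = -84065*2/169 = -168130/169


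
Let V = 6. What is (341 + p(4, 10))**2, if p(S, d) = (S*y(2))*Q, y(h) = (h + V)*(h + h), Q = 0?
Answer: 116281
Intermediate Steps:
y(h) = 2*h*(6 + h) (y(h) = (h + 6)*(h + h) = (6 + h)*(2*h) = 2*h*(6 + h))
p(S, d) = 0 (p(S, d) = (S*(2*2*(6 + 2)))*0 = (S*(2*2*8))*0 = (S*32)*0 = (32*S)*0 = 0)
(341 + p(4, 10))**2 = (341 + 0)**2 = 341**2 = 116281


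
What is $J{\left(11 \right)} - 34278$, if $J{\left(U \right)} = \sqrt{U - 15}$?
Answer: $-34278 + 2 i \approx -34278.0 + 2.0 i$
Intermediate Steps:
$J{\left(U \right)} = \sqrt{-15 + U}$
$J{\left(11 \right)} - 34278 = \sqrt{-15 + 11} - 34278 = \sqrt{-4} - 34278 = 2 i - 34278 = -34278 + 2 i$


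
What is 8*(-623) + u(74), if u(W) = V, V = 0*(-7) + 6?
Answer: -4978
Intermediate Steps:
V = 6 (V = 0 + 6 = 6)
u(W) = 6
8*(-623) + u(74) = 8*(-623) + 6 = -4984 + 6 = -4978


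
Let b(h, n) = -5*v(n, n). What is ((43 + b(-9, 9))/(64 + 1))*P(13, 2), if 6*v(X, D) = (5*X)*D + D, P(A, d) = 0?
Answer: 0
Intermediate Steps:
v(X, D) = D/6 + 5*D*X/6 (v(X, D) = ((5*X)*D + D)/6 = (5*D*X + D)/6 = (D + 5*D*X)/6 = D/6 + 5*D*X/6)
b(h, n) = -5*n*(1 + 5*n)/6
((43 + b(-9, 9))/(64 + 1))*P(13, 2) = ((43 - ⅚*9*(1 + 5*9))/(64 + 1))*0 = ((43 - ⅚*9*(1 + 45))/65)*0 = ((43 - ⅚*9*46)*(1/65))*0 = ((43 - 345)*(1/65))*0 = -302*1/65*0 = -302/65*0 = 0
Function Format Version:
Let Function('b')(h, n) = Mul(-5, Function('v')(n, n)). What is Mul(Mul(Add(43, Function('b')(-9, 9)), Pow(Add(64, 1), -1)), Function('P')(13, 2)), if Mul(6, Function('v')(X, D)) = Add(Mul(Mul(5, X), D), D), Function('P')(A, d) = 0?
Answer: 0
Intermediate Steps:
Function('v')(X, D) = Add(Mul(Rational(1, 6), D), Mul(Rational(5, 6), D, X)) (Function('v')(X, D) = Mul(Rational(1, 6), Add(Mul(Mul(5, X), D), D)) = Mul(Rational(1, 6), Add(Mul(5, D, X), D)) = Mul(Rational(1, 6), Add(D, Mul(5, D, X))) = Add(Mul(Rational(1, 6), D), Mul(Rational(5, 6), D, X)))
Function('b')(h, n) = Mul(Rational(-5, 6), n, Add(1, Mul(5, n))) (Function('b')(h, n) = Mul(-5, Mul(Rational(1, 6), n, Add(1, Mul(5, n)))) = Mul(Rational(-5, 6), n, Add(1, Mul(5, n))))
Mul(Mul(Add(43, Function('b')(-9, 9)), Pow(Add(64, 1), -1)), Function('P')(13, 2)) = Mul(Mul(Add(43, Mul(Rational(-5, 6), 9, Add(1, Mul(5, 9)))), Pow(Add(64, 1), -1)), 0) = Mul(Mul(Add(43, Mul(Rational(-5, 6), 9, Add(1, 45))), Pow(65, -1)), 0) = Mul(Mul(Add(43, Mul(Rational(-5, 6), 9, 46)), Rational(1, 65)), 0) = Mul(Mul(Add(43, -345), Rational(1, 65)), 0) = Mul(Mul(-302, Rational(1, 65)), 0) = Mul(Rational(-302, 65), 0) = 0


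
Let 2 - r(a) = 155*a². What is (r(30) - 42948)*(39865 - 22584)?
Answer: -3152849326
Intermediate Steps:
r(a) = 2 - 155*a²
(r(30) - 42948)*(39865 - 22584) = ((2 - 155*30²) - 42948)*(39865 - 22584) = ((2 - 155*900) - 42948)*17281 = ((2 - 139500) - 42948)*17281 = (-139498 - 42948)*17281 = -182446*17281 = -3152849326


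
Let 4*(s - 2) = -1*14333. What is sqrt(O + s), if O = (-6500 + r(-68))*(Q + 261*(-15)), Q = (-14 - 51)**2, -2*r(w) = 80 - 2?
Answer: I*sqrt(8122685)/2 ≈ 1425.0*I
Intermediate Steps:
r(w) = -39 (r(w) = -(80 - 2)/2 = -1/2*78 = -39)
Q = 4225 (Q = (-65)**2 = 4225)
s = -14325/4 (s = 2 + (-1*14333)/4 = 2 + (1/4)*(-14333) = 2 - 14333/4 = -14325/4 ≈ -3581.3)
O = -2027090 (O = (-6500 - 39)*(4225 + 261*(-15)) = -6539*(4225 - 3915) = -6539*310 = -2027090)
sqrt(O + s) = sqrt(-2027090 - 14325/4) = sqrt(-8122685/4) = I*sqrt(8122685)/2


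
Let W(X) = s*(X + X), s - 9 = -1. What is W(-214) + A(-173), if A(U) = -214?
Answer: -3638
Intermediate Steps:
s = 8 (s = 9 - 1 = 8)
W(X) = 16*X (W(X) = 8*(X + X) = 8*(2*X) = 16*X)
W(-214) + A(-173) = 16*(-214) - 214 = -3424 - 214 = -3638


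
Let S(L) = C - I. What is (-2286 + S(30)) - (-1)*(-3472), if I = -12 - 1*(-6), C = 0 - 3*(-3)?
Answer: -5743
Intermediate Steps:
C = 9 (C = 0 + 9 = 9)
I = -6 (I = -12 + 6 = -6)
S(L) = 15 (S(L) = 9 - 1*(-6) = 9 + 6 = 15)
(-2286 + S(30)) - (-1)*(-3472) = (-2286 + 15) - (-1)*(-3472) = -2271 - 1*3472 = -2271 - 3472 = -5743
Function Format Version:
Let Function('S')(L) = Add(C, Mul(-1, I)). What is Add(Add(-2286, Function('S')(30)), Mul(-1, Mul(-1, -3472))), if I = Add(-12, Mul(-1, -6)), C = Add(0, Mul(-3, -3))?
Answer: -5743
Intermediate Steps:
C = 9 (C = Add(0, 9) = 9)
I = -6 (I = Add(-12, 6) = -6)
Function('S')(L) = 15 (Function('S')(L) = Add(9, Mul(-1, -6)) = Add(9, 6) = 15)
Add(Add(-2286, Function('S')(30)), Mul(-1, Mul(-1, -3472))) = Add(Add(-2286, 15), Mul(-1, Mul(-1, -3472))) = Add(-2271, Mul(-1, 3472)) = Add(-2271, -3472) = -5743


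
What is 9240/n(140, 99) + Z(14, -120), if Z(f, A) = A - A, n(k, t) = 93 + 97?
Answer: 924/19 ≈ 48.632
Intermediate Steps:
n(k, t) = 190
Z(f, A) = 0
9240/n(140, 99) + Z(14, -120) = 9240/190 + 0 = 9240*(1/190) + 0 = 924/19 + 0 = 924/19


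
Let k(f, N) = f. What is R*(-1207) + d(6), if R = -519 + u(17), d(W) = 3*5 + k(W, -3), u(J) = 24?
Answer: 597486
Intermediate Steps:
d(W) = 15 + W (d(W) = 3*5 + W = 15 + W)
R = -495 (R = -519 + 24 = -495)
R*(-1207) + d(6) = -495*(-1207) + (15 + 6) = 597465 + 21 = 597486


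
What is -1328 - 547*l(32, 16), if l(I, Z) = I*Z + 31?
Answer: -298349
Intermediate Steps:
l(I, Z) = 31 + I*Z
-1328 - 547*l(32, 16) = -1328 - 547*(31 + 32*16) = -1328 - 547*(31 + 512) = -1328 - 547*543 = -1328 - 297021 = -298349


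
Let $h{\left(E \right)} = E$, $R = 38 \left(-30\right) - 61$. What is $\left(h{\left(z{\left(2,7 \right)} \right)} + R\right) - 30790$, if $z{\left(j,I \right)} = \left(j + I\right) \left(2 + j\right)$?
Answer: $-31955$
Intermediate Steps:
$z{\left(j,I \right)} = \left(2 + j\right) \left(I + j\right)$ ($z{\left(j,I \right)} = \left(I + j\right) \left(2 + j\right) = \left(2 + j\right) \left(I + j\right)$)
$R = -1201$ ($R = -1140 - 61 = -1201$)
$\left(h{\left(z{\left(2,7 \right)} \right)} + R\right) - 30790 = \left(\left(2^{2} + 2 \cdot 7 + 2 \cdot 2 + 7 \cdot 2\right) - 1201\right) - 30790 = \left(\left(4 + 14 + 4 + 14\right) - 1201\right) - 30790 = \left(36 - 1201\right) - 30790 = -1165 - 30790 = -31955$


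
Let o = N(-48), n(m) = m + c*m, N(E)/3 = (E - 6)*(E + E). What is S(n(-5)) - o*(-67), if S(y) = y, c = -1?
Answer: 1041984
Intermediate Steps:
N(E) = 6*E*(-6 + E) (N(E) = 3*((E - 6)*(E + E)) = 3*((-6 + E)*(2*E)) = 3*(2*E*(-6 + E)) = 6*E*(-6 + E))
n(m) = 0 (n(m) = m - m = 0)
o = 15552 (o = 6*(-48)*(-6 - 48) = 6*(-48)*(-54) = 15552)
S(n(-5)) - o*(-67) = 0 - 15552*(-67) = 0 - 1*(-1041984) = 0 + 1041984 = 1041984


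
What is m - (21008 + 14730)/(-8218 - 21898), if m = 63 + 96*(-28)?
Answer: -39509381/15058 ≈ -2623.8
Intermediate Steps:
m = -2625 (m = 63 - 2688 = -2625)
m - (21008 + 14730)/(-8218 - 21898) = -2625 - (21008 + 14730)/(-8218 - 21898) = -2625 - 35738/(-30116) = -2625 - 35738*(-1)/30116 = -2625 - 1*(-17869/15058) = -2625 + 17869/15058 = -39509381/15058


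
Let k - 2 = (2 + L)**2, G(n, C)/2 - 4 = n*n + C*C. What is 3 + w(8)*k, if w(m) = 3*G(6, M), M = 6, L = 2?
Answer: 8211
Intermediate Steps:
G(n, C) = 8 + 2*C**2 + 2*n**2 (G(n, C) = 8 + 2*(n*n + C*C) = 8 + 2*(n**2 + C**2) = 8 + 2*(C**2 + n**2) = 8 + (2*C**2 + 2*n**2) = 8 + 2*C**2 + 2*n**2)
w(m) = 456 (w(m) = 3*(8 + 2*6**2 + 2*6**2) = 3*(8 + 2*36 + 2*36) = 3*(8 + 72 + 72) = 3*152 = 456)
k = 18 (k = 2 + (2 + 2)**2 = 2 + 4**2 = 2 + 16 = 18)
3 + w(8)*k = 3 + 456*18 = 3 + 8208 = 8211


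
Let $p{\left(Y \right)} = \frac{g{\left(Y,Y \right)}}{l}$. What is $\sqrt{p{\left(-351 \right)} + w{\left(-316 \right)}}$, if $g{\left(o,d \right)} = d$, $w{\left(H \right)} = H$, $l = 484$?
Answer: $\frac{i \sqrt{153295}}{22} \approx 17.797 i$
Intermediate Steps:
$p{\left(Y \right)} = \frac{Y}{484}$
$\sqrt{p{\left(-351 \right)} + w{\left(-316 \right)}} = \sqrt{\frac{1}{484} \left(-351\right) - 316} = \sqrt{- \frac{351}{484} - 316} = \sqrt{- \frac{153295}{484}} = \frac{i \sqrt{153295}}{22}$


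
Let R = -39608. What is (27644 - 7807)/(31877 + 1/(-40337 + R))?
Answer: 1585868965/2548406764 ≈ 0.62230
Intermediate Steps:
(27644 - 7807)/(31877 + 1/(-40337 + R)) = (27644 - 7807)/(31877 + 1/(-40337 - 39608)) = 19837/(31877 + 1/(-79945)) = 19837/(31877 - 1/79945) = 19837/(2548406764/79945) = 19837*(79945/2548406764) = 1585868965/2548406764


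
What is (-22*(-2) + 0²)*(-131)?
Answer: -5764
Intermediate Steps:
(-22*(-2) + 0²)*(-131) = (44 + 0)*(-131) = 44*(-131) = -5764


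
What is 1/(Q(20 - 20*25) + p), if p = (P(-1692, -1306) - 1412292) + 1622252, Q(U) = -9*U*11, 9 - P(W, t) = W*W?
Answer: -1/2605375 ≈ -3.8382e-7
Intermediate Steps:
P(W, t) = 9 - W**2 (P(W, t) = 9 - W*W = 9 - W**2)
Q(U) = -99*U
p = -2652895 (p = ((9 - 1*(-1692)**2) - 1412292) + 1622252 = ((9 - 1*2862864) - 1412292) + 1622252 = ((9 - 2862864) - 1412292) + 1622252 = (-2862855 - 1412292) + 1622252 = -4275147 + 1622252 = -2652895)
1/(Q(20 - 20*25) + p) = 1/(-99*(20 - 20*25) - 2652895) = 1/(-99*(20 - 500) - 2652895) = 1/(-99*(-480) - 2652895) = 1/(47520 - 2652895) = 1/(-2605375) = -1/2605375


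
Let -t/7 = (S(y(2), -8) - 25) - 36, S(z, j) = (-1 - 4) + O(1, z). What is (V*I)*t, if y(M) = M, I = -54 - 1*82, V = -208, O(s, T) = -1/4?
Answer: 13118560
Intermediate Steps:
O(s, T) = -¼ (O(s, T) = -1*¼ = -¼)
I = -136 (I = -54 - 82 = -136)
S(z, j) = -21/4 (S(z, j) = (-1 - 4) - ¼ = -5 - ¼ = -21/4)
t = 1855/4 (t = -7*((-21/4 - 25) - 36) = -7*(-121/4 - 36) = -7*(-265/4) = 1855/4 ≈ 463.75)
(V*I)*t = -208*(-136)*(1855/4) = 28288*(1855/4) = 13118560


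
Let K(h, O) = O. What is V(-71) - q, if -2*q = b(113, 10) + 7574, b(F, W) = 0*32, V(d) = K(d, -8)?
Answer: 3779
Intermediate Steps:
V(d) = -8
b(F, W) = 0
q = -3787 (q = -(0 + 7574)/2 = -½*7574 = -3787)
V(-71) - q = -8 - 1*(-3787) = -8 + 3787 = 3779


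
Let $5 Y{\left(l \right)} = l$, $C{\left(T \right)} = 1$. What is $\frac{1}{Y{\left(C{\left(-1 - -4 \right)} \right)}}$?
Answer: $5$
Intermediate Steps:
$Y{\left(l \right)} = \frac{l}{5}$
$\frac{1}{Y{\left(C{\left(-1 - -4 \right)} \right)}} = \frac{1}{\frac{1}{5} \cdot 1} = \frac{1}{\frac{1}{5}} = 5$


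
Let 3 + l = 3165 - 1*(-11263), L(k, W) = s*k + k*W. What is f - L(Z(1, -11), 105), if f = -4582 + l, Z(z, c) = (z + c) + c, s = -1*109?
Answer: 9759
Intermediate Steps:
s = -109
Z(z, c) = z + 2*c (Z(z, c) = (c + z) + c = z + 2*c)
L(k, W) = -109*k + W*k (L(k, W) = -109*k + k*W = -109*k + W*k)
l = 14425 (l = -3 + (3165 - 1*(-11263)) = -3 + (3165 + 11263) = -3 + 14428 = 14425)
f = 9843 (f = -4582 + 14425 = 9843)
f - L(Z(1, -11), 105) = 9843 - (1 + 2*(-11))*(-109 + 105) = 9843 - (1 - 22)*(-4) = 9843 - (-21)*(-4) = 9843 - 1*84 = 9843 - 84 = 9759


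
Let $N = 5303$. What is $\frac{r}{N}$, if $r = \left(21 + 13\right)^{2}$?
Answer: $\frac{1156}{5303} \approx 0.21799$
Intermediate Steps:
$r = 1156$ ($r = 34^{2} = 1156$)
$\frac{r}{N} = \frac{1156}{5303}$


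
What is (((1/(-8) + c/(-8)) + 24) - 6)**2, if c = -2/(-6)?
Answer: 11449/36 ≈ 318.03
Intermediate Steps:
c = 1/3 (c = -2*(-1/6) = 1/3 ≈ 0.33333)
(((1/(-8) + c/(-8)) + 24) - 6)**2 = (((1/(-8) + (1/3)/(-8)) + 24) - 6)**2 = (((1*(-1/8) + (1/3)*(-1/8)) + 24) - 6)**2 = (((-1/8 - 1/24) + 24) - 6)**2 = ((-1/6 + 24) - 6)**2 = (143/6 - 6)**2 = (107/6)**2 = 11449/36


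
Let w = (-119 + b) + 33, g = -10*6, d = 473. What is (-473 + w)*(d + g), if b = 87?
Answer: -194936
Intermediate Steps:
g = -60
w = 1 (w = (-119 + 87) + 33 = -32 + 33 = 1)
(-473 + w)*(d + g) = (-473 + 1)*(473 - 60) = -472*413 = -194936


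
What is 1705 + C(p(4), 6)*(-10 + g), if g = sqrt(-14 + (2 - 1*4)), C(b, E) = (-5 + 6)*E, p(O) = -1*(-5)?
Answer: 1645 + 24*I ≈ 1645.0 + 24.0*I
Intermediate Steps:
p(O) = 5
C(b, E) = E (C(b, E) = 1*E = E)
g = 4*I (g = sqrt(-14 + (2 - 4)) = sqrt(-14 - 2) = sqrt(-16) = 4*I ≈ 4.0*I)
1705 + C(p(4), 6)*(-10 + g) = 1705 + 6*(-10 + 4*I) = 1705 + (-60 + 24*I) = 1645 + 24*I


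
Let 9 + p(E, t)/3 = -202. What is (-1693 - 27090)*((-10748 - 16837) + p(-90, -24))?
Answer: 812198694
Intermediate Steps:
p(E, t) = -633 (p(E, t) = -27 + 3*(-202) = -27 - 606 = -633)
(-1693 - 27090)*((-10748 - 16837) + p(-90, -24)) = (-1693 - 27090)*((-10748 - 16837) - 633) = -28783*(-27585 - 633) = -28783*(-28218) = 812198694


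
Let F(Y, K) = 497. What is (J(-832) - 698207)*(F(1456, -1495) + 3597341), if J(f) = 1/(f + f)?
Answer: -2090013684618631/832 ≈ -2.5120e+12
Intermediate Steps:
J(f) = 1/(2*f)
(J(-832) - 698207)*(F(1456, -1495) + 3597341) = ((½)/(-832) - 698207)*(497 + 3597341) = ((½)*(-1/832) - 698207)*3597838 = (-1/1664 - 698207)*3597838 = -1161816449/1664*3597838 = -2090013684618631/832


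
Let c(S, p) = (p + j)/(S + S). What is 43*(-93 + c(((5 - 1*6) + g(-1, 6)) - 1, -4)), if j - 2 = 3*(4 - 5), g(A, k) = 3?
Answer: -8213/2 ≈ -4106.5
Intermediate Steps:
j = -1 (j = 2 + 3*(4 - 5) = 2 + 3*(-1) = 2 - 3 = -1)
c(S, p) = (-1 + p)/(2*S) (c(S, p) = (p - 1)/(S + S) = (-1 + p)/((2*S)) = (-1 + p)*(1/(2*S)) = (-1 + p)/(2*S))
43*(-93 + c(((5 - 1*6) + g(-1, 6)) - 1, -4)) = 43*(-93 + (-1 - 4)/(2*(((5 - 1*6) + 3) - 1))) = 43*(-93 + (½)*(-5)/(((5 - 6) + 3) - 1)) = 43*(-93 + (½)*(-5)/((-1 + 3) - 1)) = 43*(-93 + (½)*(-5)/(2 - 1)) = 43*(-93 + (½)*(-5)/1) = 43*(-93 + (½)*1*(-5)) = 43*(-93 - 5/2) = 43*(-191/2) = -8213/2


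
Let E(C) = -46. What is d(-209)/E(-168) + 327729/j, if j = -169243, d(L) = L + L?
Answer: 27834020/3892589 ≈ 7.1505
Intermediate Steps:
d(L) = 2*L
d(-209)/E(-168) + 327729/j = (2*(-209))/(-46) + 327729/(-169243) = -418*(-1/46) + 327729*(-1/169243) = 209/23 - 327729/169243 = 27834020/3892589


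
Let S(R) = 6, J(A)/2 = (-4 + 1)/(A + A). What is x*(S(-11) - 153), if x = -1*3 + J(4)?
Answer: 2205/4 ≈ 551.25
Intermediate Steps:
J(A) = -3/A (J(A) = 2*((-4 + 1)/(A + A)) = 2*(-3*1/(2*A)) = 2*(-3/(2*A)) = -3/A)
x = -15/4 (x = -1*3 - 3/4 = -3 - 3*1/4 = -3 - 3/4 = -15/4 ≈ -3.7500)
x*(S(-11) - 153) = -15*(6 - 153)/4 = -15/4*(-147) = 2205/4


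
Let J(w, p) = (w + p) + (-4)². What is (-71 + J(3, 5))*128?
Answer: -6016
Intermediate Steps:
J(w, p) = 16 + p + w (J(w, p) = (p + w) + 16 = 16 + p + w)
(-71 + J(3, 5))*128 = (-71 + (16 + 5 + 3))*128 = (-71 + 24)*128 = -47*128 = -6016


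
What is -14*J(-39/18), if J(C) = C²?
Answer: -1183/18 ≈ -65.722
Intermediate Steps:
-14*J(-39/18) = -14*(-39/18)² = -14*(-39*1/18)² = -14*(-13/6)² = -14*169/36 = -1183/18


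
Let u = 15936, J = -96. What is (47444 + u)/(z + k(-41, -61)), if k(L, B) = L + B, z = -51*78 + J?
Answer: -15845/1044 ≈ -15.177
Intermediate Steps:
z = -4074 (z = -51*78 - 96 = -3978 - 96 = -4074)
k(L, B) = B + L
(47444 + u)/(z + k(-41, -61)) = (47444 + 15936)/(-4074 + (-61 - 41)) = 63380/(-4074 - 102) = 63380/(-4176) = 63380*(-1/4176) = -15845/1044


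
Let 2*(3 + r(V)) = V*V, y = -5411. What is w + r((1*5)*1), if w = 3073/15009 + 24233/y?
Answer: 848890093/162427398 ≈ 5.2263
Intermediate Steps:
r(V) = -3 + V**2/2 (r(V) = -3 + (V*V)/2 = -3 + V**2/2)
w = -347085094/81213699 (w = 3073/15009 + 24233/(-5411) = 3073*(1/15009) + 24233*(-1/5411) = 3073/15009 - 24233/5411 = -347085094/81213699 ≈ -4.2737)
w + r((1*5)*1) = -347085094/81213699 + (-3 + ((1*5)*1)**2/2) = -347085094/81213699 + (-3 + (5*1)**2/2) = -347085094/81213699 + (-3 + (1/2)*5**2) = -347085094/81213699 + (-3 + (1/2)*25) = -347085094/81213699 + (-3 + 25/2) = -347085094/81213699 + 19/2 = 848890093/162427398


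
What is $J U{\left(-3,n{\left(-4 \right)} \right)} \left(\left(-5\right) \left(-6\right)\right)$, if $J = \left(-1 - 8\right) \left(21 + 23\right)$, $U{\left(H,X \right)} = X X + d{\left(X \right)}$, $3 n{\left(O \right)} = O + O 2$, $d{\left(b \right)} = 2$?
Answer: $-213840$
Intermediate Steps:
$n{\left(O \right)} = O$ ($n{\left(O \right)} = \frac{O + O 2}{3} = \frac{O + 2 O}{3} = \frac{3 O}{3} = O$)
$U{\left(H,X \right)} = 2 + X^{2}$ ($U{\left(H,X \right)} = X X + 2 = X^{2} + 2 = 2 + X^{2}$)
$J = -396$ ($J = \left(-9\right) 44 = -396$)
$J U{\left(-3,n{\left(-4 \right)} \right)} \left(\left(-5\right) \left(-6\right)\right) = - 396 \left(2 + \left(-4\right)^{2}\right) \left(\left(-5\right) \left(-6\right)\right) = - 396 \left(2 + 16\right) 30 = \left(-396\right) 18 \cdot 30 = \left(-7128\right) 30 = -213840$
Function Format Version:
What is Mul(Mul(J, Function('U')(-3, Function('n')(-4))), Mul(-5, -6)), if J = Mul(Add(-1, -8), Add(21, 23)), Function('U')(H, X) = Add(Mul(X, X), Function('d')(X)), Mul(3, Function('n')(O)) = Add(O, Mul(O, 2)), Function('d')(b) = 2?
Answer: -213840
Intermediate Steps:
Function('n')(O) = O (Function('n')(O) = Mul(Rational(1, 3), Add(O, Mul(O, 2))) = Mul(Rational(1, 3), Add(O, Mul(2, O))) = Mul(Rational(1, 3), Mul(3, O)) = O)
Function('U')(H, X) = Add(2, Pow(X, 2)) (Function('U')(H, X) = Add(Mul(X, X), 2) = Add(Pow(X, 2), 2) = Add(2, Pow(X, 2)))
J = -396 (J = Mul(-9, 44) = -396)
Mul(Mul(J, Function('U')(-3, Function('n')(-4))), Mul(-5, -6)) = Mul(Mul(-396, Add(2, Pow(-4, 2))), Mul(-5, -6)) = Mul(Mul(-396, Add(2, 16)), 30) = Mul(Mul(-396, 18), 30) = Mul(-7128, 30) = -213840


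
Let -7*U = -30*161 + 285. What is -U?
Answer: -4545/7 ≈ -649.29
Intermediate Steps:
U = 4545/7 (U = -(-30*161 + 285)/7 = -(-4830 + 285)/7 = -1/7*(-4545) = 4545/7 ≈ 649.29)
-U = -1*4545/7 = -4545/7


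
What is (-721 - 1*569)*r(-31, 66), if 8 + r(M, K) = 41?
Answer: -42570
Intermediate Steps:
r(M, K) = 33 (r(M, K) = -8 + 41 = 33)
(-721 - 1*569)*r(-31, 66) = (-721 - 1*569)*33 = (-721 - 569)*33 = -1290*33 = -42570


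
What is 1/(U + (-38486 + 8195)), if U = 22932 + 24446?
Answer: 1/17087 ≈ 5.8524e-5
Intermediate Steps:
U = 47378
1/(U + (-38486 + 8195)) = 1/(47378 + (-38486 + 8195)) = 1/(47378 - 30291) = 1/17087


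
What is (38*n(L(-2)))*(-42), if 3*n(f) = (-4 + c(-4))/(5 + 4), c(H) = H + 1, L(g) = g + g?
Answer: 3724/9 ≈ 413.78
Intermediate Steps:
L(g) = 2*g
c(H) = 1 + H
n(f) = -7/27 (n(f) = ((-4 + (1 - 4))/(5 + 4))/3 = ((-4 - 3)/9)/3 = (-7*1/9)/3 = (1/3)*(-7/9) = -7/27)
(38*n(L(-2)))*(-42) = (38*(-7/27))*(-42) = -266/27*(-42) = 3724/9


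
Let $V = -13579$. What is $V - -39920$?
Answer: $26341$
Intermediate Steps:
$V - -39920 = -13579 - -39920 = -13579 + 39920 = 26341$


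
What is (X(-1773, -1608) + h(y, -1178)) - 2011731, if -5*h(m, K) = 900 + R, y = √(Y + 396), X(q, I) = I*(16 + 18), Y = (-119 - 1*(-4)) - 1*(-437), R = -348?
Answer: -10332567/5 ≈ -2.0665e+6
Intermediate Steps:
Y = 322 (Y = (-119 + 4) + 437 = -115 + 437 = 322)
X(q, I) = 34*I (X(q, I) = I*34 = 34*I)
y = √718 (y = √(322 + 396) = √718 ≈ 26.796)
h(m, K) = -552/5 (h(m, K) = -(900 - 348)/5 = -⅕*552 = -552/5)
(X(-1773, -1608) + h(y, -1178)) - 2011731 = (34*(-1608) - 552/5) - 2011731 = (-54672 - 552/5) - 2011731 = -273912/5 - 2011731 = -10332567/5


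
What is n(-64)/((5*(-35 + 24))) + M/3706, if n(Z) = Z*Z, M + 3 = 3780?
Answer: -14972041/203830 ≈ -73.454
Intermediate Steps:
M = 3777 (M = -3 + 3780 = 3777)
n(Z) = Z²
n(-64)/((5*(-35 + 24))) + M/3706 = (-64)²/((5*(-35 + 24))) + 3777/3706 = 4096/((5*(-11))) + 3777*(1/3706) = 4096/(-55) + 3777/3706 = 4096*(-1/55) + 3777/3706 = -4096/55 + 3777/3706 = -14972041/203830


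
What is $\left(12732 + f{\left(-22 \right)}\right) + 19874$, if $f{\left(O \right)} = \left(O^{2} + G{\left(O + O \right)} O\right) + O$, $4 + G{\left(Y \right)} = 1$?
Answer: $33134$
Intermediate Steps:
$G{\left(Y \right)} = -3$ ($G{\left(Y \right)} = -4 + 1 = -3$)
$f{\left(O \right)} = O^{2} - 2 O$ ($f{\left(O \right)} = \left(O^{2} - 3 O\right) + O = O^{2} - 2 O$)
$\left(12732 + f{\left(-22 \right)}\right) + 19874 = \left(12732 - 22 \left(-2 - 22\right)\right) + 19874 = \left(12732 - -528\right) + 19874 = \left(12732 + 528\right) + 19874 = 13260 + 19874 = 33134$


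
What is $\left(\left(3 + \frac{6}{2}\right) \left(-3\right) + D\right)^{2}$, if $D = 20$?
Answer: $4$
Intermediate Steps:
$\left(\left(3 + \frac{6}{2}\right) \left(-3\right) + D\right)^{2} = \left(\left(3 + \frac{6}{2}\right) \left(-3\right) + 20\right)^{2} = \left(\left(3 + 6 \cdot \frac{1}{2}\right) \left(-3\right) + 20\right)^{2} = \left(\left(3 + 3\right) \left(-3\right) + 20\right)^{2} = \left(6 \left(-3\right) + 20\right)^{2} = \left(-18 + 20\right)^{2} = 2^{2} = 4$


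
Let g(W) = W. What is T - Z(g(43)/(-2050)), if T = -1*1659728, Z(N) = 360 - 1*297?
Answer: -1659791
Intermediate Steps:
Z(N) = 63 (Z(N) = 360 - 297 = 63)
T = -1659728
T - Z(g(43)/(-2050)) = -1659728 - 1*63 = -1659728 - 63 = -1659791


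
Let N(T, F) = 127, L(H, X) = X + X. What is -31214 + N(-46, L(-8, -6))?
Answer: -31087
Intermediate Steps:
L(H, X) = 2*X
-31214 + N(-46, L(-8, -6)) = -31214 + 127 = -31087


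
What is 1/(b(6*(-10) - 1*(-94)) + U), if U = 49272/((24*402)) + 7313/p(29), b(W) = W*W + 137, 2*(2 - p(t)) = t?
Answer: 10050/7166323 ≈ 0.0014024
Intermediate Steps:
p(t) = 2 - t/2
b(W) = 137 + W² (b(W) = W² + 137 = 137 + W²)
U = -5828327/10050 (U = 49272/((24*402)) + 7313/(2 - ½*29) = 49272/9648 + 7313/(2 - 29/2) = 49272*(1/9648) + 7313/(-25/2) = 2053/402 + 7313*(-2/25) = 2053/402 - 14626/25 = -5828327/10050 ≈ -579.93)
1/(b(6*(-10) - 1*(-94)) + U) = 1/((137 + (6*(-10) - 1*(-94))²) - 5828327/10050) = 1/((137 + (-60 + 94)²) - 5828327/10050) = 1/((137 + 34²) - 5828327/10050) = 1/((137 + 1156) - 5828327/10050) = 1/(1293 - 5828327/10050) = 1/(7166323/10050) = 10050/7166323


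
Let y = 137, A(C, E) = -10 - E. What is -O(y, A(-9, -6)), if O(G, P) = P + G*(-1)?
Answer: 141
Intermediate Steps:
O(G, P) = P - G
-O(y, A(-9, -6)) = -((-10 - 1*(-6)) - 1*137) = -((-10 + 6) - 137) = -(-4 - 137) = -1*(-141) = 141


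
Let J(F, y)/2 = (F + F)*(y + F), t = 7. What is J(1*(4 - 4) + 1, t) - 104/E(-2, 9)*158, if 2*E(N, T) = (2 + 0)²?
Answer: -8184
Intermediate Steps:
E(N, T) = 2 (E(N, T) = (2 + 0)²/2 = (½)*2² = (½)*4 = 2)
J(F, y) = 4*F*(F + y) (J(F, y) = 2*((F + F)*(y + F)) = 2*((2*F)*(F + y)) = 2*(2*F*(F + y)) = 4*F*(F + y))
J(1*(4 - 4) + 1, t) - 104/E(-2, 9)*158 = 4*(1*(4 - 4) + 1)*((1*(4 - 4) + 1) + 7) - 104/2*158 = 4*(1*0 + 1)*((1*0 + 1) + 7) - 104*½*158 = 4*(0 + 1)*((0 + 1) + 7) - 52*158 = 4*1*(1 + 7) - 8216 = 4*1*8 - 8216 = 32 - 8216 = -8184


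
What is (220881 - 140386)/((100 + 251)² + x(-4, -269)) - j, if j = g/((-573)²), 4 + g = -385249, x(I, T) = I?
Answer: 73890856696/40449147813 ≈ 1.8268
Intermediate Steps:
g = -385253 (g = -4 - 385249 = -385253)
j = -385253/328329 (j = -385253/((-573)²) = -385253/328329 ≈ -1.1734)
(220881 - 140386)/((100 + 251)² + x(-4, -269)) - j = (220881 - 140386)/((100 + 251)² - 4) - 1*(-385253/328329) = 80495/(351² - 4) + 385253/328329 = 80495/(123201 - 4) + 385253/328329 = 80495/123197 + 385253/328329 = 73890856696/40449147813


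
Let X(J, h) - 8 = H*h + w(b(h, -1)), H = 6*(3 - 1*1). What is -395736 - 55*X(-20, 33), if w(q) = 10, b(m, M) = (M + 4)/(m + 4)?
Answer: -418506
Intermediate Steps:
b(m, M) = (4 + M)/(4 + m)
H = 12 (H = 6*(3 - 1) = 6*2 = 12)
X(J, h) = 18 + 12*h (X(J, h) = 8 + (12*h + 10) = 8 + (10 + 12*h) = 18 + 12*h)
-395736 - 55*X(-20, 33) = -395736 - 55*(18 + 12*33) = -395736 - 55*(18 + 396) = -395736 - 55*414 = -395736 - 22770 = -418506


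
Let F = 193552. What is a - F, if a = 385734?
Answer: 192182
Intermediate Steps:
a - F = 385734 - 1*193552 = 385734 - 193552 = 192182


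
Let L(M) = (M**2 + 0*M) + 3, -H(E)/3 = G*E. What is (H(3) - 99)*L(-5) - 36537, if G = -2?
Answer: -38805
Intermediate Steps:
H(E) = 6*E (H(E) = -(-6)*E = 6*E)
L(M) = 3 + M**2 (L(M) = (M**2 + 0) + 3 = M**2 + 3 = 3 + M**2)
(H(3) - 99)*L(-5) - 36537 = (6*3 - 99)*(3 + (-5)**2) - 36537 = (18 - 99)*(3 + 25) - 36537 = -81*28 - 36537 = -2268 - 36537 = -38805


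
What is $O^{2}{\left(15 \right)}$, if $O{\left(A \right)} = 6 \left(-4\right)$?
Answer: $576$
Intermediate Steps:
$O{\left(A \right)} = -24$
$O^{2}{\left(15 \right)} = \left(-24\right)^{2} = 576$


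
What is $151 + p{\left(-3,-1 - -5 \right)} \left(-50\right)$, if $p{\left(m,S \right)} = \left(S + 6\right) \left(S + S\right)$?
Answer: $-3849$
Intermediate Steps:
$p{\left(m,S \right)} = 2 S \left(6 + S\right)$ ($p{\left(m,S \right)} = \left(6 + S\right) 2 S = 2 S \left(6 + S\right)$)
$151 + p{\left(-3,-1 - -5 \right)} \left(-50\right) = 151 + 2 \left(-1 - -5\right) \left(6 - -4\right) \left(-50\right) = 151 + 2 \left(-1 + 5\right) \left(6 + \left(-1 + 5\right)\right) \left(-50\right) = 151 + 2 \cdot 4 \left(6 + 4\right) \left(-50\right) = 151 + 2 \cdot 4 \cdot 10 \left(-50\right) = 151 + 80 \left(-50\right) = 151 - 4000 = -3849$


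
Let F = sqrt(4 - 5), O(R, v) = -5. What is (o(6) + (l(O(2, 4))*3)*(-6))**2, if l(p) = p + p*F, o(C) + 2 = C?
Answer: 736 + 16920*I ≈ 736.0 + 16920.0*I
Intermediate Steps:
F = I (F = sqrt(-1) = I ≈ 1.0*I)
o(C) = -2 + C
l(p) = p + I*p (l(p) = p + p*I = p + I*p)
(o(6) + (l(O(2, 4))*3)*(-6))**2 = ((-2 + 6) + (-5*(1 + I)*3)*(-6))**2 = (4 + ((-5 - 5*I)*3)*(-6))**2 = (4 + (-15 - 15*I)*(-6))**2 = (4 + (90 + 90*I))**2 = (94 + 90*I)**2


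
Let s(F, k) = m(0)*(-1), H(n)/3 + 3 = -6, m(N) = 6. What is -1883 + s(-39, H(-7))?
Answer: -1889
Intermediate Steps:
H(n) = -27 (H(n) = -9 + 3*(-6) = -9 - 18 = -27)
s(F, k) = -6 (s(F, k) = 6*(-1) = -6)
-1883 + s(-39, H(-7)) = -1883 - 6 = -1889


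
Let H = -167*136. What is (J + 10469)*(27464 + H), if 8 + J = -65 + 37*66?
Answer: 61006176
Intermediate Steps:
J = 2369 (J = -8 + (-65 + 37*66) = -8 + (-65 + 2442) = -8 + 2377 = 2369)
H = -22712
(J + 10469)*(27464 + H) = (2369 + 10469)*(27464 - 22712) = 12838*4752 = 61006176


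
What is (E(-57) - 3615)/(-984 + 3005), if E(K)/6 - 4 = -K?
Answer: -3249/2021 ≈ -1.6076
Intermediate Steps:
E(K) = 24 - 6*K (E(K) = 24 + 6*(-K) = 24 - 6*K)
(E(-57) - 3615)/(-984 + 3005) = ((24 - 6*(-57)) - 3615)/(-984 + 3005) = ((24 + 342) - 3615)/2021 = (366 - 3615)*(1/2021) = -3249*1/2021 = -3249/2021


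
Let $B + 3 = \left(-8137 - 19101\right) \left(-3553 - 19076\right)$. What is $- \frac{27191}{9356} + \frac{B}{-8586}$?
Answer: $- \frac{320387722765}{4462812} \approx -71791.0$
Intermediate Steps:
$B = 616368699$ ($B = -3 + \left(-8137 - 19101\right) \left(-3553 - 19076\right) = -3 - -616368702 = -3 + 616368702 = 616368699$)
$- \frac{27191}{9356} + \frac{B}{-8586} = - \frac{27191}{9356} + \frac{616368699}{-8586} = \left(-27191\right) \frac{1}{9356} + 616368699 \left(- \frac{1}{8586}\right) = - \frac{27191}{9356} - \frac{68485411}{954} = - \frac{320387722765}{4462812}$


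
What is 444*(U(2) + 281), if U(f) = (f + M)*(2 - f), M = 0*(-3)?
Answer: 124764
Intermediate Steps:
M = 0
U(f) = f*(2 - f) (U(f) = (f + 0)*(2 - f) = f*(2 - f))
444*(U(2) + 281) = 444*(2*(2 - 1*2) + 281) = 444*(2*(2 - 2) + 281) = 444*(2*0 + 281) = 444*(0 + 281) = 444*281 = 124764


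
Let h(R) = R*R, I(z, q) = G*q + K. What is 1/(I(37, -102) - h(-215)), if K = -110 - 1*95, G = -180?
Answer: -1/28070 ≈ -3.5625e-5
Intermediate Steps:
K = -205 (K = -110 - 95 = -205)
I(z, q) = -205 - 180*q (I(z, q) = -180*q - 205 = -205 - 180*q)
h(R) = R**2
1/(I(37, -102) - h(-215)) = 1/((-205 - 180*(-102)) - 1*(-215)**2) = 1/((-205 + 18360) - 1*46225) = 1/(18155 - 46225) = 1/(-28070) = -1/28070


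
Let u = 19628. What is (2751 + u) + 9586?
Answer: 31965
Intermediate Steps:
(2751 + u) + 9586 = (2751 + 19628) + 9586 = 22379 + 9586 = 31965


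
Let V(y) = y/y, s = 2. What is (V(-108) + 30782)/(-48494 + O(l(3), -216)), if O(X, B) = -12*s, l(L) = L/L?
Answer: -30783/48518 ≈ -0.63447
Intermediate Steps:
V(y) = 1
l(L) = 1
O(X, B) = -24 (O(X, B) = -12*2 = -24)
(V(-108) + 30782)/(-48494 + O(l(3), -216)) = (1 + 30782)/(-48494 - 24) = 30783/(-48518) = 30783*(-1/48518) = -30783/48518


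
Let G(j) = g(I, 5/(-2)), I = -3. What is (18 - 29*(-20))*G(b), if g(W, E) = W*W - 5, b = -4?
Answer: 2392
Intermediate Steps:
g(W, E) = -5 + W² (g(W, E) = W² - 5 = -5 + W²)
G(j) = 4 (G(j) = -5 + (-3)² = -5 + 9 = 4)
(18 - 29*(-20))*G(b) = (18 - 29*(-20))*4 = (18 + 580)*4 = 598*4 = 2392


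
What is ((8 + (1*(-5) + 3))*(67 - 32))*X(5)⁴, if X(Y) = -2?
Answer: 3360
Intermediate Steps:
((8 + (1*(-5) + 3))*(67 - 32))*X(5)⁴ = ((8 + (1*(-5) + 3))*(67 - 32))*(-2)⁴ = ((8 + (-5 + 3))*35)*16 = ((8 - 2)*35)*16 = (6*35)*16 = 210*16 = 3360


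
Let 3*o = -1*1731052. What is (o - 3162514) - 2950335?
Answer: -20069599/3 ≈ -6.6899e+6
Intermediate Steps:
o = -1731052/3 (o = (-1*1731052)/3 = (1/3)*(-1731052) = -1731052/3 ≈ -5.7702e+5)
(o - 3162514) - 2950335 = (-1731052/3 - 3162514) - 2950335 = -11218594/3 - 2950335 = -20069599/3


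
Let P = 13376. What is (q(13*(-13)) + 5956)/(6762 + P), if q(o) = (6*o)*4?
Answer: 950/10069 ≈ 0.094349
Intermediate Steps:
q(o) = 24*o
(q(13*(-13)) + 5956)/(6762 + P) = (24*(13*(-13)) + 5956)/(6762 + 13376) = (24*(-169) + 5956)/20138 = (-4056 + 5956)*(1/20138) = 1900*(1/20138) = 950/10069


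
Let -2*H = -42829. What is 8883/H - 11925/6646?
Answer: -392662989/284641534 ≈ -1.3795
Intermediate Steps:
H = 42829/2 (H = -½*(-42829) = 42829/2 ≈ 21415.)
8883/H - 11925/6646 = 8883/(42829/2) - 11925/6646 = 8883*(2/42829) - 11925*1/6646 = 17766/42829 - 11925/6646 = -392662989/284641534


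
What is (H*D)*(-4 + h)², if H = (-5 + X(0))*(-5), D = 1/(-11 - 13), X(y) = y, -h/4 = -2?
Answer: -50/3 ≈ -16.667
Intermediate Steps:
h = 8 (h = -4*(-2) = 8)
D = -1/24 (D = 1/(-24) = -1/24 ≈ -0.041667)
H = 25 (H = (-5 + 0)*(-5) = -5*(-5) = 25)
(H*D)*(-4 + h)² = (25*(-1/24))*(-4 + 8)² = -25/24*4² = -25/24*16 = -50/3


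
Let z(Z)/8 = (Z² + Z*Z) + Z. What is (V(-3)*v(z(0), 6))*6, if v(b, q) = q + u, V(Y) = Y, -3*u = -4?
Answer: -132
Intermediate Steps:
u = 4/3 (u = -⅓*(-4) = 4/3 ≈ 1.3333)
z(Z) = 8*Z + 16*Z² (z(Z) = 8*((Z² + Z*Z) + Z) = 8*((Z² + Z²) + Z) = 8*(2*Z² + Z) = 8*(Z + 2*Z²) = 8*Z + 16*Z²)
v(b, q) = 4/3 + q (v(b, q) = q + 4/3 = 4/3 + q)
(V(-3)*v(z(0), 6))*6 = -3*(4/3 + 6)*6 = -3*22/3*6 = -22*6 = -132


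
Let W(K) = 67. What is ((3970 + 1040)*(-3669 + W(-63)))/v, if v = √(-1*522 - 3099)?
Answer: 6015340*I*√3621/1207 ≈ 2.9989e+5*I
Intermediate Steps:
v = I*√3621 (v = √(-522 - 3099) = √(-3621) = I*√3621 ≈ 60.175*I)
((3970 + 1040)*(-3669 + W(-63)))/v = ((3970 + 1040)*(-3669 + 67))/((I*√3621)) = (5010*(-3602))*(-I*√3621/3621) = -(-6015340)*I*√3621/1207 = 6015340*I*√3621/1207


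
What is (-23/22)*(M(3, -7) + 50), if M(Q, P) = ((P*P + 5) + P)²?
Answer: -51957/22 ≈ -2361.7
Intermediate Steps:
M(Q, P) = (5 + P + P²)² (M(Q, P) = ((P² + 5) + P)² = ((5 + P²) + P)² = (5 + P + P²)²)
(-23/22)*(M(3, -7) + 50) = (-23/22)*((5 - 7 + (-7)²)² + 50) = (-23*1/22)*((5 - 7 + 49)² + 50) = -23*(47² + 50)/22 = -23*(2209 + 50)/22 = -23/22*2259 = -51957/22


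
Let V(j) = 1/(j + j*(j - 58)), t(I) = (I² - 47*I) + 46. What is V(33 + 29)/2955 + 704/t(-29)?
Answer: 4299343/13740750 ≈ 0.31289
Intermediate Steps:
t(I) = 46 + I² - 47*I
V(j) = 1/(j + j*(-58 + j))
V(33 + 29)/2955 + 704/t(-29) = (1/((33 + 29)*(-57 + (33 + 29))))/2955 + 704/(46 + (-29)² - 47*(-29)) = (1/(62*(-57 + 62)))*(1/2955) + 704/(46 + 841 + 1363) = ((1/62)/5)*(1/2955) + 704/2250 = ((1/62)*(⅕))*(1/2955) + 704*(1/2250) = (1/310)*(1/2955) + 352/1125 = 1/916050 + 352/1125 = 4299343/13740750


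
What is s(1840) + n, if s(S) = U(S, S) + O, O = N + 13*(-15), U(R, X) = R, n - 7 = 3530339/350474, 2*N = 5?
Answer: 12682382/7619 ≈ 1664.6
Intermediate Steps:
N = 5/2 (N = (½)*5 = 5/2 ≈ 2.5000)
n = 260159/15238 (n = 7 + 3530339/350474 = 7 + 3530339*(1/350474) = 7 + 153493/15238 = 260159/15238 ≈ 17.073)
O = -385/2 (O = 5/2 + 13*(-15) = 5/2 - 195 = -385/2 ≈ -192.50)
s(S) = -385/2 + S (s(S) = S - 385/2 = -385/2 + S)
s(1840) + n = (-385/2 + 1840) + 260159/15238 = 3295/2 + 260159/15238 = 12682382/7619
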